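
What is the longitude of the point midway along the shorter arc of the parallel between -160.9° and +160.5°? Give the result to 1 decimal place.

+179.8°

Signed shortest Δλ from -160.9° to +160.5° is -38.6°.
Midpoint longitude = -160.9° + (-38.6°)/2 = -160.9° − 19.3° = -180.2°.
Normalise into (−180°, 180°]: +179.8°.
(The naïve average (-160.9 + +160.5)/2 = -0.2° is on the wrong side of the globe.)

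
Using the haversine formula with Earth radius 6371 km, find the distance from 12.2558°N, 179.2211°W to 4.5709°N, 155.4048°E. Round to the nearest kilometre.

2916 km

Δλ = 155.4048 − -179.2211 = 334.6259°; wrapped into (−180°, 180°]: -25.3741°.
Δφ = 4.5709 − 12.2558 = -7.6849°.
a = sin²(Δφ/2) + cos φ₁ · cos φ₂ · sin²(Δλ/2) = 0.051477.
c = 2·atan2(√a, √(1−a)) = 0.45776 rad → d = 6371·c ≈ 2916.37 km.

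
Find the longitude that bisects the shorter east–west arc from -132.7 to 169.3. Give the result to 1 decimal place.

Signed shortest Δλ from -132.7° to +169.3° is -58.0°.
Midpoint longitude = -132.7° + (-58.0°)/2 = -132.7° − 29.0° = -161.7°.
(The naïve average (-132.7 + +169.3)/2 = 18.3° is on the wrong side of the globe.)

-161.7°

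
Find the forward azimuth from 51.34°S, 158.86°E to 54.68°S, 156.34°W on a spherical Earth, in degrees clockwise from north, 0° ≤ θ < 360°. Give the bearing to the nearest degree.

115°

Δλ = -156.34 − 158.86 = -315.20°; wrapped into (−180°, 180°]: 44.80°.
θ = atan2( sin Δλ · cos φ₂ , cos φ₁ · sin φ₂ − sin φ₁ · cos φ₂ · cos Δλ )
  = atan2(0.40738, -0.18938) = 114.932° → normalised to [0°, 360°): 114.932°.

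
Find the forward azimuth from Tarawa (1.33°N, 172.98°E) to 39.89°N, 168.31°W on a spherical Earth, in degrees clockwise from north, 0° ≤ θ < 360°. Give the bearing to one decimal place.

Δλ = -168.31 − 172.98 = -341.29°; wrapped into (−180°, 180°]: 18.71°.
θ = atan2( sin Δλ · cos φ₂ , cos φ₁ · sin φ₂ − sin φ₁ · cos φ₂ · cos Δλ )
  = atan2(0.24613, 0.62427) = 21.517° → normalised to [0°, 360°): 21.517°.

21.5°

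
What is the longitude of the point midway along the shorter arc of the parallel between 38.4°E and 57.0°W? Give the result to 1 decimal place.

Signed shortest Δλ from +38.4° to -57.0° is -95.4°.
Midpoint longitude = +38.4° + (-95.4°)/2 = +38.4° − 47.7° = -9.3°.

9.3°W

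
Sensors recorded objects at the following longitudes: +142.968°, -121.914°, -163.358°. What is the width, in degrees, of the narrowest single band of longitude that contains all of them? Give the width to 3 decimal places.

Sort the longitudes: -163.358°, -121.914°, +142.968°.
Eastward gaps between consecutive values (wrapping around): 41.444°, 264.882°, 53.674°.
Largest gap = 264.882° ⇒ minimal covering band is its complement: 360° − 264.882° = 95.118°.
Band runs from +142.968° eastward to -121.914°, crossing the antimeridian.

95.118°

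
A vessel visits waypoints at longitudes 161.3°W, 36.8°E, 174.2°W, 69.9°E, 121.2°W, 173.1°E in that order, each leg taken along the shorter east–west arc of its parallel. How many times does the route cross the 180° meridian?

5

Leg 1: -161.3° → +36.8°, shortest Δλ = -161.9° (west) — crosses 180°.
Leg 2: +36.8° → -174.2°, shortest Δλ = 149.0° (east) — crosses 180°.
Leg 3: -174.2° → +69.9°, shortest Δλ = -115.9° (west) — crosses 180°.
Leg 4: +69.9° → -121.2°, shortest Δλ = 168.9° (east) — crosses 180°.
Leg 5: -121.2° → +173.1°, shortest Δλ = -65.7° (west) — crosses 180°.
Total crossings: 5.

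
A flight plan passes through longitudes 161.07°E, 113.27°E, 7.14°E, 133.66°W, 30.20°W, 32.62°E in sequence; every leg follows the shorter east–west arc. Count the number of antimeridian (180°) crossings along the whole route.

Leg 1: +161.07° → +113.27°, shortest Δλ = -47.8° (west) — does not cross 180°.
Leg 2: +113.27° → +7.14°, shortest Δλ = -106.13° (west) — does not cross 180°.
Leg 3: +7.14° → -133.66°, shortest Δλ = -140.8° (west) — does not cross 180°.
Leg 4: -133.66° → -30.20°, shortest Δλ = 103.46° (east) — does not cross 180°.
Leg 5: -30.20° → +32.62°, shortest Δλ = 62.82° (east) — does not cross 180°.
Total crossings: 0.

0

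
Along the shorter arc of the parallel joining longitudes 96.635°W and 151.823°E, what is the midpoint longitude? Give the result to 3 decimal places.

Signed shortest Δλ from -96.635° to +151.823° is -111.542°.
Midpoint longitude = -96.635° + (-111.542°)/2 = -96.635° − 55.771° = -152.406°.
(The naïve average (-96.635 + +151.823)/2 = 27.594° is on the wrong side of the globe.)

152.406°W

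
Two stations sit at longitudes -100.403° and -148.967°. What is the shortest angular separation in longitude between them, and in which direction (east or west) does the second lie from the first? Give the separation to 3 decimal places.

48.564° west

Raw difference: -148.967 − -100.403 = -48.564°.
Normalise into (−180°, 180°]: -48.564° stays -48.564°.
Negative ⇒ the second point lies to the west; separation 48.564°.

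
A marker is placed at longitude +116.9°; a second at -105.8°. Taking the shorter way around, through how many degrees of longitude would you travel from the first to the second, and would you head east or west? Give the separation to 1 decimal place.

137.3° east

Raw difference: -105.8 − 116.9 = -222.7°.
Normalise into (−180°, 180°]: -222.7° + 360° = 137.3°.
Positive ⇒ the second point lies to the east; separation 137.3°.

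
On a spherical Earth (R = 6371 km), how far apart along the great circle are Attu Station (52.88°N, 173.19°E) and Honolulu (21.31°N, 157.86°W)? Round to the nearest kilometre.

Δλ = -157.86 − 173.19 = -331.05°; wrapped into (−180°, 180°]: 28.95°.
Δφ = 21.31 − 52.88 = -31.57°.
a = sin²(Δφ/2) + cos φ₁ · cos φ₂ · sin²(Δλ/2) = 0.109127.
c = 2·atan2(√a, √(1−a)) = 0.67333 rad → d = 6371·c ≈ 4289.81 km.

4290 km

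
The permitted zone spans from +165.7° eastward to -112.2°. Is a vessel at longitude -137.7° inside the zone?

Band width going east from +165.7° to -112.2°: ((-112.2 − 165.7) mod 360) = 82.1°.
Offset of -137.7° east of the west edge: ((-137.7 − 165.7) mod 360) = 56.6°.
56.6° ≤ 82.1° ⇒ inside.

Yes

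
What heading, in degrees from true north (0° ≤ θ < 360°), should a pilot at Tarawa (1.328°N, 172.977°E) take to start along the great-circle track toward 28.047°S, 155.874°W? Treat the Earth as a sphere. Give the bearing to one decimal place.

Δλ = -155.874 − 172.977 = -328.851°; wrapped into (−180°, 180°]: 31.149°.
θ = atan2( sin Δλ · cos φ₂ , cos φ₁ · sin φ₂ − sin φ₁ · cos φ₂ · cos Δλ )
  = atan2(0.45652, -0.48757) = 136.884° → normalised to [0°, 360°): 136.884°.

136.9°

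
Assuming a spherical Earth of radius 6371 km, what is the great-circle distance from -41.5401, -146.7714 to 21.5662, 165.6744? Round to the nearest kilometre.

Δλ = 165.6744 − -146.7714 = 312.4458°; wrapped into (−180°, 180°]: -47.5542°.
Δφ = 21.5662 − -41.5401 = 63.1063°.
a = sin²(Δφ/2) + cos φ₁ · cos φ₂ · sin²(Δλ/2) = 0.386984.
c = 2·atan2(√a, √(1−a)) = 1.34279 rad → d = 6371·c ≈ 8554.94 km.

8555 km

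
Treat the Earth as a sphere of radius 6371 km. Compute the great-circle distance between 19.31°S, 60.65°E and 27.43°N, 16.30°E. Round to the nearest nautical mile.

Δλ = 16.30 − 60.65 = -44.35°.
Δφ = 27.43 − -19.31 = 46.74°.
a = sin²(Δφ/2) + cos φ₁ · cos φ₂ · sin²(Δλ/2) = 0.276674.
c = 2·atan2(√a, √(1−a)) = 1.10778 rad → d = 6371·c ≈ 7057.65 km ≈ 3810.82 nmi.

3811 nmi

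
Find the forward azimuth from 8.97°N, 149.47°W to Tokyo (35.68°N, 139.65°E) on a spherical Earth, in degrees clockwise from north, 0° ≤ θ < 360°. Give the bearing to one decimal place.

304.9°

Δλ = 139.65 − -149.47 = 289.12°; wrapped into (−180°, 180°]: -70.88°.
θ = atan2( sin Δλ · cos φ₂ , cos φ₁ · sin φ₂ − sin φ₁ · cos φ₂ · cos Δλ )
  = atan2(-0.76748, 0.53464) = -55.138° → normalised to [0°, 360°): 304.862°.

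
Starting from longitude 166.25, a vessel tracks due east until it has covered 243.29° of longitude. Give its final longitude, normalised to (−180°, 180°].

Start at +166.25°; shift +243.29° → +409.54°.
+409.54° lies outside (−180°, 180°]; subtract 360° → +49.54°.

+49.54°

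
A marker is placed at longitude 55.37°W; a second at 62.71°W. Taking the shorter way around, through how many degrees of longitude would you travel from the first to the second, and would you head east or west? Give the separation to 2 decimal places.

7.34° west

Raw difference: -62.71 − -55.37 = -7.34°.
Normalise into (−180°, 180°]: -7.34° stays -7.34°.
Negative ⇒ the second point lies to the west; separation 7.34°.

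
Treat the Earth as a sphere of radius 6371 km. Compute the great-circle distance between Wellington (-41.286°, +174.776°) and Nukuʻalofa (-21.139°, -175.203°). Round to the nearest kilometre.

Δλ = -175.203 − 174.776 = -349.979°; wrapped into (−180°, 180°]: 10.021°.
Δφ = -21.139 − -41.286 = 20.147°.
a = sin²(Δφ/2) + cos φ₁ · cos φ₂ · sin²(Δλ/2) = 0.035940.
c = 2·atan2(√a, √(1−a)) = 0.38147 rad → d = 6371·c ≈ 2430.32 km.

2430 km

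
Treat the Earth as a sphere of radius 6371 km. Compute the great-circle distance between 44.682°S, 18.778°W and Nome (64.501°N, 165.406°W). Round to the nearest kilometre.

Δλ = -165.406 − -18.778 = -146.628°.
Δφ = 64.501 − -44.682 = 109.183°.
a = sin²(Δφ/2) + cos φ₁ · cos φ₂ · sin²(Δλ/2) = 0.945150.
c = 2·atan2(√a, √(1−a)) = 2.66880 rad → d = 6371·c ≈ 17002.91 km.

17003 km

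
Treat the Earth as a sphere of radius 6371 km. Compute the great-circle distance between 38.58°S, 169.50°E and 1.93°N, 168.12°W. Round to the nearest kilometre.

5055 km

Δλ = -168.12 − 169.50 = -337.62°; wrapped into (−180°, 180°]: 22.38°.
Δφ = 1.93 − -38.58 = 40.51°.
a = sin²(Δφ/2) + cos φ₁ · cos φ₂ · sin²(Δλ/2) = 0.149278.
c = 2·atan2(√a, √(1−a)) = 0.79337 rad → d = 6371·c ≈ 5054.58 km.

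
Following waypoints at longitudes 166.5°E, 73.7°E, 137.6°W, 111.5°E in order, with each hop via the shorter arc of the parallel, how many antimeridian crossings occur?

2

Leg 1: +166.5° → +73.7°, shortest Δλ = -92.8° (west) — does not cross 180°.
Leg 2: +73.7° → -137.6°, shortest Δλ = 148.7° (east) — crosses 180°.
Leg 3: -137.6° → +111.5°, shortest Δλ = -110.9° (west) — crosses 180°.
Total crossings: 2.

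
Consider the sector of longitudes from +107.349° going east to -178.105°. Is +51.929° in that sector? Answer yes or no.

No

Band width going east from +107.349° to -178.105°: ((-178.105 − 107.349) mod 360) = 74.546°.
Offset of +51.929° east of the west edge: ((51.929 − 107.349) mod 360) = 304.580°.
304.580° > 74.546° ⇒ outside.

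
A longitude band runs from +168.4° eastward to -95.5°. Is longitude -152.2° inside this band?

Yes

Band width going east from +168.4° to -95.5°: ((-95.5 − 168.4) mod 360) = 96.1°.
Offset of -152.2° east of the west edge: ((-152.2 − 168.4) mod 360) = 39.4°.
39.4° ≤ 96.1° ⇒ inside.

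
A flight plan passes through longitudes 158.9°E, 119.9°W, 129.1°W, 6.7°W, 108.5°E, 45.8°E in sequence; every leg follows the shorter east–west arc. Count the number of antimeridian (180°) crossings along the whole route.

Leg 1: +158.9° → -119.9°, shortest Δλ = 81.2° (east) — crosses 180°.
Leg 2: -119.9° → -129.1°, shortest Δλ = -9.2° (west) — does not cross 180°.
Leg 3: -129.1° → -6.7°, shortest Δλ = 122.4° (east) — does not cross 180°.
Leg 4: -6.7° → +108.5°, shortest Δλ = 115.2° (east) — does not cross 180°.
Leg 5: +108.5° → +45.8°, shortest Δλ = -62.7° (west) — does not cross 180°.
Total crossings: 1.

1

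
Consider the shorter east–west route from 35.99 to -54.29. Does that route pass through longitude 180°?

Signed shortest Δλ = ((-54.29 − 35.99 + 180) mod 360) − 180 = -90.28°.
Going west by 90.28° from +35.99° reaches -54.29° without touching 180°.

No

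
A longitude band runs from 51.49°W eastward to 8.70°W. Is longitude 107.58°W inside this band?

No

Band width going east from -51.49° to -8.70°: ((-8.70 − -51.49) mod 360) = 42.79°.
Offset of -107.58° east of the west edge: ((-107.58 − -51.49) mod 360) = 303.91°.
303.91° > 42.79° ⇒ outside.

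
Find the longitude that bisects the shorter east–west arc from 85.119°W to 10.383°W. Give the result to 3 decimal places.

Signed shortest Δλ from -85.119° to -10.383° is +74.736°.
Midpoint longitude = -85.119° + (+74.736°)/2 = -85.119° + 37.368° = -47.751°.

47.751°W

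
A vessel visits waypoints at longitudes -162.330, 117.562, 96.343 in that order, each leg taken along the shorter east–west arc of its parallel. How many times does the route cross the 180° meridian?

Leg 1: -162.330° → +117.562°, shortest Δλ = -80.108° (west) — crosses 180°.
Leg 2: +117.562° → +96.343°, shortest Δλ = -21.219° (west) — does not cross 180°.
Total crossings: 1.

1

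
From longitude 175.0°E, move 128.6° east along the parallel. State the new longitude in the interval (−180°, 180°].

Start at +175.0°; shift +128.6° → +303.6°.
+303.6° lies outside (−180°, 180°]; subtract 360° → -56.4°.

56.4°W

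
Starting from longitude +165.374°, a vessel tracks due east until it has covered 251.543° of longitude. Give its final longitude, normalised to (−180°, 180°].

Start at +165.374°; shift +251.543° → +416.917°.
+416.917° lies outside (−180°, 180°]; subtract 360° → +56.917°.

+56.917°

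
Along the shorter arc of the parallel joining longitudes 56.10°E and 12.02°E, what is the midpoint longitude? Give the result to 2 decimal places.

Signed shortest Δλ from +56.10° to +12.02° is -44.08°.
Midpoint longitude = +56.10° + (-44.08°)/2 = +56.10° − 22.04° = +34.06°.

34.06°E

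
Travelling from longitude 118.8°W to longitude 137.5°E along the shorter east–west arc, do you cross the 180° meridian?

Naïve |137.5 − -118.8| = 256.3° > 180°, so the shorter arc goes the other way round — across 180°.
Signed shortest Δλ = ((137.5 − -118.8 + 180) mod 360) − 180 = -103.7°.
Going west by 103.7° from -118.8° passes through 180° before reaching +137.5°.

Yes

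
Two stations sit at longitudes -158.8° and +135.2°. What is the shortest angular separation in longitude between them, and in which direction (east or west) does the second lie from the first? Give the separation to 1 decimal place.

66.0° west

Raw difference: 135.2 − -158.8 = 294.0°.
Normalise into (−180°, 180°]: 294.0° − 360° = -66.0°.
Negative ⇒ the second point lies to the west; separation 66.0°.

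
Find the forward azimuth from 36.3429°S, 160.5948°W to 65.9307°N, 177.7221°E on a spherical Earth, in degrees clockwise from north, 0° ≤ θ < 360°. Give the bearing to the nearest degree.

351°

Δλ = 177.7221 − -160.5948 = 338.3169°; wrapped into (−180°, 180°]: -21.6831°.
θ = atan2( sin Δλ · cos φ₂ , cos φ₁ · sin φ₂ − sin φ₁ · cos φ₂ · cos Δλ )
  = atan2(-0.15069, 0.96004) = -8.920° → normalised to [0°, 360°): 351.080°.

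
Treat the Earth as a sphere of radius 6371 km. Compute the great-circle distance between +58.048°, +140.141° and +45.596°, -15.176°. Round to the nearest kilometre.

Δλ = -15.176 − 140.141 = -155.317°.
Δφ = 45.596 − 58.048 = -12.452°.
a = sin²(Δφ/2) + cos φ₁ · cos φ₂ · sin²(Δλ/2) = 0.365139.
c = 2·atan2(√a, √(1−a)) = 1.29769 rad → d = 6371·c ≈ 8267.60 km.

8268 km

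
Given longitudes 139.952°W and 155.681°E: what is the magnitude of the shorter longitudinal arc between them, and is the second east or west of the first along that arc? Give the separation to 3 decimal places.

64.367° west

Raw difference: 155.681 − -139.952 = 295.633°.
Normalise into (−180°, 180°]: 295.633° − 360° = -64.367°.
Negative ⇒ the second point lies to the west; separation 64.367°.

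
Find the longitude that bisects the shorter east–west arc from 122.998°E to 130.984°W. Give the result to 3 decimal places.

Signed shortest Δλ from +122.998° to -130.984° is +106.018°.
Midpoint longitude = +122.998° + (+106.018°)/2 = +122.998° + 53.009° = +176.007°.
(The naïve average (+122.998 + -130.984)/2 = -3.993° is on the wrong side of the globe.)

176.007°E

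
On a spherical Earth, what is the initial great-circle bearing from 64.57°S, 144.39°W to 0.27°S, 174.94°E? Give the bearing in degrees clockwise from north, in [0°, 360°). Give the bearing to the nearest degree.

316°

Δλ = 174.94 − -144.39 = 319.33°; wrapped into (−180°, 180°]: -40.67°.
θ = atan2( sin Δλ · cos φ₂ , cos φ₁ · sin φ₂ − sin φ₁ · cos φ₂ · cos Δλ )
  = atan2(-0.65169, 0.68296) = -43.658° → normalised to [0°, 360°): 316.342°.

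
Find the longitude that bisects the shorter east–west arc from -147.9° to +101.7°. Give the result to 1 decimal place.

Signed shortest Δλ from -147.9° to +101.7° is -110.4°.
Midpoint longitude = -147.9° + (-110.4°)/2 = -147.9° − 55.2° = -203.1°.
Normalise into (−180°, 180°]: +156.9°.
(The naïve average (-147.9 + +101.7)/2 = -23.1° is on the wrong side of the globe.)

+156.9°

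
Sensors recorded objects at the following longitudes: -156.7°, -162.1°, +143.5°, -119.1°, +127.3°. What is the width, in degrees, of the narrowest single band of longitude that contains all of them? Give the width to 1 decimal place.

Sort the longitudes: -162.1°, -156.7°, -119.1°, +127.3°, +143.5°.
Eastward gaps between consecutive values (wrapping around): 5.4°, 37.6°, 246.4°, 16.2°, 54.4°.
Largest gap = 246.4° ⇒ minimal covering band is its complement: 360° − 246.4° = 113.6°.
Band runs from +127.3° eastward to -119.1°, crossing the antimeridian.

113.6°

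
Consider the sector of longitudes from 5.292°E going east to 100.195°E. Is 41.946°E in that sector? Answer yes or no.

Yes

Band width going east from +5.292° to +100.195°: ((100.195 − 5.292) mod 360) = 94.903°.
Offset of +41.946° east of the west edge: ((41.946 − 5.292) mod 360) = 36.654°.
36.654° ≤ 94.903° ⇒ inside.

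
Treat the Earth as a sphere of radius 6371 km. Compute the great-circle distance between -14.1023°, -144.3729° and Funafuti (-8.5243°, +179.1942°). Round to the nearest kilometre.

Δλ = 179.1942 − -144.3729 = 323.5671°; wrapped into (−180°, 180°]: -36.4329°.
Δφ = -8.5243 − -14.1023 = 5.5780°.
a = sin²(Δφ/2) + cos φ₁ · cos φ₂ · sin²(Δλ/2) = 0.096099.
c = 2·atan2(√a, √(1−a)) = 0.63038 rad → d = 6371·c ≈ 4016.17 km.

4016 km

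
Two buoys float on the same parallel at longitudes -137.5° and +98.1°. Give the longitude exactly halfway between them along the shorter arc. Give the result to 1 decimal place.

Signed shortest Δλ from -137.5° to +98.1° is -124.4°.
Midpoint longitude = -137.5° + (-124.4°)/2 = -137.5° − 62.2° = -199.7°.
Normalise into (−180°, 180°]: +160.3°.
(The naïve average (-137.5 + +98.1)/2 = -19.7° is on the wrong side of the globe.)

+160.3°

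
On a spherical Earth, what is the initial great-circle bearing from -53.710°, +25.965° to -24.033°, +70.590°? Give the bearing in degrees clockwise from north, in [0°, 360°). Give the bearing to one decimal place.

66.2°

Δλ = 70.590 − 25.965 = 44.625°.
θ = atan2( sin Δλ · cos φ₂ , cos φ₁ · sin φ₂ − sin φ₁ · cos φ₂ · cos Δλ )
  = atan2(0.64157, 0.28289) = 66.206° → normalised to [0°, 360°): 66.206°.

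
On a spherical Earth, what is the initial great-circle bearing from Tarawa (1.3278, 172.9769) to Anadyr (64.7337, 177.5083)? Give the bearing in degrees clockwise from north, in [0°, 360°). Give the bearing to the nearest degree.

2°

Δλ = 177.5083 − 172.9769 = 4.5314°.
θ = atan2( sin Δλ · cos φ₂ , cos φ₁ · sin φ₂ − sin φ₁ · cos φ₂ · cos Δλ )
  = atan2(0.03372, 0.89423) = 2.160° → normalised to [0°, 360°): 2.160°.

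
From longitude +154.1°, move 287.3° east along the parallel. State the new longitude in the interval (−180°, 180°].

Start at +154.1°; shift +287.3° → +441.4°.
+441.4° lies outside (−180°, 180°]; subtract 360° → +81.4°.

+81.4°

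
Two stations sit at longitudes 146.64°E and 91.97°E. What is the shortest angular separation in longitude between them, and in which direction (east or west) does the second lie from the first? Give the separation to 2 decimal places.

Raw difference: 91.97 − 146.64 = -54.67°.
Normalise into (−180°, 180°]: -54.67° stays -54.67°.
Negative ⇒ the second point lies to the west; separation 54.67°.

54.67° west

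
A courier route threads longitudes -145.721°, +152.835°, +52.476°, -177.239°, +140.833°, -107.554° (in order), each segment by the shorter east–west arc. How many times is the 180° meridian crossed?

Leg 1: -145.721° → +152.835°, shortest Δλ = -61.444° (west) — crosses 180°.
Leg 2: +152.835° → +52.476°, shortest Δλ = -100.359° (west) — does not cross 180°.
Leg 3: +52.476° → -177.239°, shortest Δλ = 130.285° (east) — crosses 180°.
Leg 4: -177.239° → +140.833°, shortest Δλ = -41.928° (west) — crosses 180°.
Leg 5: +140.833° → -107.554°, shortest Δλ = 111.613° (east) — crosses 180°.
Total crossings: 4.

4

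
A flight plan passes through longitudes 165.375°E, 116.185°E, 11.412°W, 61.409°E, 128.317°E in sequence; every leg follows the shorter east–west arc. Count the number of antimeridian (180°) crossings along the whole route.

0

Leg 1: +165.375° → +116.185°, shortest Δλ = -49.19° (west) — does not cross 180°.
Leg 2: +116.185° → -11.412°, shortest Δλ = -127.597° (west) — does not cross 180°.
Leg 3: -11.412° → +61.409°, shortest Δλ = 72.821° (east) — does not cross 180°.
Leg 4: +61.409° → +128.317°, shortest Δλ = 66.908° (east) — does not cross 180°.
Total crossings: 0.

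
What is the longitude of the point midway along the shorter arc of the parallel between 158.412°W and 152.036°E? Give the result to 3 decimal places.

Signed shortest Δλ from -158.412° to +152.036° is -49.552°.
Midpoint longitude = -158.412° + (-49.552°)/2 = -158.412° − 24.776° = -183.188°.
Normalise into (−180°, 180°]: +176.812°.
(The naïve average (-158.412 + +152.036)/2 = -3.188° is on the wrong side of the globe.)

176.812°E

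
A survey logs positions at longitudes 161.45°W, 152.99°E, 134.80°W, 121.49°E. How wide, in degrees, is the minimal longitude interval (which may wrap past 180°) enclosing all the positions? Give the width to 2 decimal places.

103.71°

Sort the longitudes: -161.45°, -134.80°, +121.49°, +152.99°.
Eastward gaps between consecutive values (wrapping around): 26.65°, 256.29°, 31.50°, 45.56°.
Largest gap = 256.29° ⇒ minimal covering band is its complement: 360° − 256.29° = 103.71°.
Band runs from +121.49° eastward to -134.80°, crossing the antimeridian.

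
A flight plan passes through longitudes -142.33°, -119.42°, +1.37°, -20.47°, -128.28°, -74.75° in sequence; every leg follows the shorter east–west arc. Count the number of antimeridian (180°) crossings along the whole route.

Leg 1: -142.33° → -119.42°, shortest Δλ = 22.91° (east) — does not cross 180°.
Leg 2: -119.42° → +1.37°, shortest Δλ = 120.79° (east) — does not cross 180°.
Leg 3: +1.37° → -20.47°, shortest Δλ = -21.84° (west) — does not cross 180°.
Leg 4: -20.47° → -128.28°, shortest Δλ = -107.81° (west) — does not cross 180°.
Leg 5: -128.28° → -74.75°, shortest Δλ = 53.53° (east) — does not cross 180°.
Total crossings: 0.

0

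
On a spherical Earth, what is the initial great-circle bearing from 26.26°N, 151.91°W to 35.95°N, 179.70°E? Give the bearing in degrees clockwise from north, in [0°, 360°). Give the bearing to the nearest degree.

299°

Δλ = 179.70 − -151.91 = 331.61°; wrapped into (−180°, 180°]: -28.39°.
θ = atan2( sin Δλ · cos φ₂ , cos φ₁ · sin φ₂ − sin φ₁ · cos φ₂ · cos Δλ )
  = atan2(-0.38491, 0.21139) = -61.224° → normalised to [0°, 360°): 298.776°.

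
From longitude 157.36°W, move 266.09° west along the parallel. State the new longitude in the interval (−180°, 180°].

63.45°W

Start at -157.36°; shift −266.09° → -423.45°.
-423.45° lies outside (−180°, 180°]; add 360° → -63.45°.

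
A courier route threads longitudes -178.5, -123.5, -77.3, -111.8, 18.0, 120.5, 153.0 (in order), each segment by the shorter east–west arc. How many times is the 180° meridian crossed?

Leg 1: -178.5° → -123.5°, shortest Δλ = 55.0° (east) — does not cross 180°.
Leg 2: -123.5° → -77.3°, shortest Δλ = 46.2° (east) — does not cross 180°.
Leg 3: -77.3° → -111.8°, shortest Δλ = -34.5° (west) — does not cross 180°.
Leg 4: -111.8° → +18.0°, shortest Δλ = 129.8° (east) — does not cross 180°.
Leg 5: +18.0° → +120.5°, shortest Δλ = 102.5° (east) — does not cross 180°.
Leg 6: +120.5° → +153.0°, shortest Δλ = 32.5° (east) — does not cross 180°.
Total crossings: 0.

0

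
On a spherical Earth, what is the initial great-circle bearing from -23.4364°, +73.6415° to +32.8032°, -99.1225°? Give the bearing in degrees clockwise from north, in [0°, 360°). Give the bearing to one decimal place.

327.4°

Δλ = -99.1225 − 73.6415 = -172.7640°.
θ = atan2( sin Δλ · cos φ₂ , cos φ₁ · sin φ₂ − sin φ₁ · cos φ₂ · cos Δλ )
  = atan2(-0.10587, 0.16542) = -32.620° → normalised to [0°, 360°): 327.380°.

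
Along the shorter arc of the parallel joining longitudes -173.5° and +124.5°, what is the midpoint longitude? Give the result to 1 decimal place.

+155.5°

Signed shortest Δλ from -173.5° to +124.5° is -62.0°.
Midpoint longitude = -173.5° + (-62.0°)/2 = -173.5° − 31.0° = -204.5°.
Normalise into (−180°, 180°]: +155.5°.
(The naïve average (-173.5 + +124.5)/2 = -24.5° is on the wrong side of the globe.)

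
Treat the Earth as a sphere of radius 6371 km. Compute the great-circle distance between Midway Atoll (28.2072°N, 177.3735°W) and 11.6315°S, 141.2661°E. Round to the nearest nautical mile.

Δλ = 141.2661 − -177.3735 = 318.6396°; wrapped into (−180°, 180°]: -41.3604°.
Δφ = -11.6315 − 28.2072 = -39.8387°.
a = sin²(Δφ/2) + cos φ₁ · cos φ₂ · sin²(Δλ/2) = 0.223723.
c = 2·atan2(√a, √(1−a)) = 0.98537 rad → d = 6371·c ≈ 6277.80 km ≈ 3389.74 nmi.

3390 nmi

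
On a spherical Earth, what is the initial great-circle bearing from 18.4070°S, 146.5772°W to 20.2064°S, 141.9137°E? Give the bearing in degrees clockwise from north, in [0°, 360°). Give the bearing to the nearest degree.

255°

Δλ = 141.9137 − -146.5772 = 288.4909°; wrapped into (−180°, 180°]: -71.5091°.
θ = atan2( sin Δλ · cos φ₂ , cos φ₁ · sin φ₂ − sin φ₁ · cos φ₂ · cos Δλ )
  = atan2(-0.89001, -0.23375) = -104.716° → normalised to [0°, 360°): 255.284°.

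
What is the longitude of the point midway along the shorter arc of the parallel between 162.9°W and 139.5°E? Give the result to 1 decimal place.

168.3°E

Signed shortest Δλ from -162.9° to +139.5° is -57.6°.
Midpoint longitude = -162.9° + (-57.6°)/2 = -162.9° − 28.8° = -191.7°.
Normalise into (−180°, 180°]: +168.3°.
(The naïve average (-162.9 + +139.5)/2 = -11.7° is on the wrong side of the globe.)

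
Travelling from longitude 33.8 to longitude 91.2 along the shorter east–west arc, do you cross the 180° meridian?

No

Signed shortest Δλ = ((91.2 − 33.8 + 180) mod 360) − 180 = 57.4°.
Going east by 57.4° from +33.8° reaches +91.2° without touching 180°.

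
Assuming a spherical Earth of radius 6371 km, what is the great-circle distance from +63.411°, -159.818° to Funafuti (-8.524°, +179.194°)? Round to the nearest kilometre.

8195 km

Δλ = 179.194 − -159.818 = 339.012°; wrapped into (−180°, 180°]: -20.988°.
Δφ = -8.524 − 63.411 = -71.935°.
a = sin²(Δφ/2) + cos φ₁ · cos φ₂ · sin²(Δλ/2) = 0.359636.
c = 2·atan2(√a, √(1−a)) = 1.28624 rad → d = 6371·c ≈ 8194.65 km.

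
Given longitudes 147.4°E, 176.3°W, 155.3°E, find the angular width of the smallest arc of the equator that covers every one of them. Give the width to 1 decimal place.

36.3°

Sort the longitudes: -176.3°, +147.4°, +155.3°.
Eastward gaps between consecutive values (wrapping around): 323.7°, 7.9°, 28.4°.
Largest gap = 323.7° ⇒ minimal covering band is its complement: 360° − 323.7° = 36.3°.
Band runs from +147.4° eastward to -176.3°, crossing the antimeridian.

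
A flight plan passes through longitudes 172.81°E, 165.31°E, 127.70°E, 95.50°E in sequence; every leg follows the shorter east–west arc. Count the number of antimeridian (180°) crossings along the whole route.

0

Leg 1: +172.81° → +165.31°, shortest Δλ = -7.5° (west) — does not cross 180°.
Leg 2: +165.31° → +127.70°, shortest Δλ = -37.61° (west) — does not cross 180°.
Leg 3: +127.70° → +95.50°, shortest Δλ = -32.2° (west) — does not cross 180°.
Total crossings: 0.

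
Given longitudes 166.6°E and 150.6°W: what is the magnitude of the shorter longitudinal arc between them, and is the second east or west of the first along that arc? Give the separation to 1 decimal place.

Raw difference: -150.6 − 166.6 = -317.2°.
Normalise into (−180°, 180°]: -317.2° + 360° = 42.8°.
Positive ⇒ the second point lies to the east; separation 42.8°.

42.8° east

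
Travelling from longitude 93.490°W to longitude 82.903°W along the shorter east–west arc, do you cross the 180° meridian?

Signed shortest Δλ = ((-82.903 − -93.490 + 180) mod 360) − 180 = 10.587°.
Going east by 10.587° from -93.490° reaches -82.903° without touching 180°.

No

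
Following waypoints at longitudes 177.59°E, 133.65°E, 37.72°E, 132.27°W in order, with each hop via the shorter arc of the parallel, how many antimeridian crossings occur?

Leg 1: +177.59° → +133.65°, shortest Δλ = -43.94° (west) — does not cross 180°.
Leg 2: +133.65° → +37.72°, shortest Δλ = -95.93° (west) — does not cross 180°.
Leg 3: +37.72° → -132.27°, shortest Δλ = -169.99° (west) — does not cross 180°.
Total crossings: 0.

0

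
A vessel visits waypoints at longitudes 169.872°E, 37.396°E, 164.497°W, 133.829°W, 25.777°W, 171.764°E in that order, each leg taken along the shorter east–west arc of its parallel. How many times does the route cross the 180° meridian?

2

Leg 1: +169.872° → +37.396°, shortest Δλ = -132.476° (west) — does not cross 180°.
Leg 2: +37.396° → -164.497°, shortest Δλ = 158.107° (east) — crosses 180°.
Leg 3: -164.497° → -133.829°, shortest Δλ = 30.668° (east) — does not cross 180°.
Leg 4: -133.829° → -25.777°, shortest Δλ = 108.052° (east) — does not cross 180°.
Leg 5: -25.777° → +171.764°, shortest Δλ = -162.459° (west) — crosses 180°.
Total crossings: 2.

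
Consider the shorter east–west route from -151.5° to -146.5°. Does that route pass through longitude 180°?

No

Signed shortest Δλ = ((-146.5 − -151.5 + 180) mod 360) − 180 = 5.0°.
Going east by 5.0° from -151.5° reaches -146.5° without touching 180°.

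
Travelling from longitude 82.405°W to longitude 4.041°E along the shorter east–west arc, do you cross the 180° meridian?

Signed shortest Δλ = ((4.041 − -82.405 + 180) mod 360) − 180 = 86.446°.
Going east by 86.446° from -82.405° reaches +4.041° without touching 180°.

No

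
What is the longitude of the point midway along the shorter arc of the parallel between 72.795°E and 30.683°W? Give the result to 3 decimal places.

21.056°E

Signed shortest Δλ from +72.795° to -30.683° is -103.478°.
Midpoint longitude = +72.795° + (-103.478°)/2 = +72.795° − 51.739° = +21.056°.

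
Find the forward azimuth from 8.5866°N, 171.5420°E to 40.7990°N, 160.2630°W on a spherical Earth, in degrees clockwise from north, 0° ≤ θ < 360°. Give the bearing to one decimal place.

Δλ = -160.2630 − 171.5420 = -331.8050°; wrapped into (−180°, 180°]: 28.1950°.
θ = atan2( sin Δλ · cos φ₂ , cos φ₁ · sin φ₂ − sin φ₁ · cos φ₂ · cos Δλ )
  = atan2(0.35767, 0.54647) = 33.205° → normalised to [0°, 360°): 33.205°.

33.2°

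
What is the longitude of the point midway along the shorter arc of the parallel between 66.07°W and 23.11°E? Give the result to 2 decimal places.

21.48°W

Signed shortest Δλ from -66.07° to +23.11° is +89.18°.
Midpoint longitude = -66.07° + (+89.18°)/2 = -66.07° + 44.59° = -21.48°.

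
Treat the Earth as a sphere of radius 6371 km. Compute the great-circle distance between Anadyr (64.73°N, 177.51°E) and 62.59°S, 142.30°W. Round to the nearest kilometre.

Δλ = -142.30 − 177.51 = -319.81°; wrapped into (−180°, 180°]: 40.19°.
Δφ = -62.59 − 64.73 = -127.32°.
a = sin²(Δφ/2) + cos φ₁ · cos φ₂ · sin²(Δλ/2) = 0.826331.
c = 2·atan2(√a, √(1−a)) = 2.28189 rad → d = 6371·c ≈ 14537.92 km.

14538 km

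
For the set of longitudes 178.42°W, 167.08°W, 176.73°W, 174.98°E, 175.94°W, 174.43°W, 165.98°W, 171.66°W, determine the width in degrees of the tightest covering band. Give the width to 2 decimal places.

19.04°

Sort the longitudes: -178.42°, -176.73°, -175.94°, -174.43°, -171.66°, -167.08°, -165.98°, +174.98°.
Eastward gaps between consecutive values (wrapping around): 1.69°, 0.79°, 1.51°, 2.77°, 4.58°, 1.10°, 340.96°, 6.60°.
Largest gap = 340.96° ⇒ minimal covering band is its complement: 360° − 340.96° = 19.04°.
Band runs from +174.98° eastward to -165.98°, crossing the antimeridian.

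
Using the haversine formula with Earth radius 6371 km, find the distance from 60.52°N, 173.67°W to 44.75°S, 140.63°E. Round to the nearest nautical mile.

Δλ = 140.63 − -173.67 = 314.30°; wrapped into (−180°, 180°]: -45.70°.
Δφ = -44.75 − 60.52 = -105.27°.
a = sin²(Δφ/2) + cos φ₁ · cos φ₂ · sin²(Δλ/2) = 0.684385.
c = 2·atan2(√a, √(1−a)) = 1.94848 rad → d = 6371·c ≈ 12413.78 km ≈ 6702.91 nmi.

6703 nmi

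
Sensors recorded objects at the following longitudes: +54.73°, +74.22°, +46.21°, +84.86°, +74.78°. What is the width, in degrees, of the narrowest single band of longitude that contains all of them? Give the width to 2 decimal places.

38.65°

Sort the longitudes: +46.21°, +54.73°, +74.22°, +74.78°, +84.86°.
Eastward gaps between consecutive values (wrapping around): 8.52°, 19.49°, 0.56°, 10.08°, 321.35°.
Largest gap = 321.35° ⇒ minimal covering band is its complement: 360° − 321.35° = 38.65°.
Band runs from +46.21° eastward to +84.86°.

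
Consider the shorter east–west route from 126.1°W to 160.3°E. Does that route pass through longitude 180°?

Yes

Naïve |160.3 − -126.1| = 286.4° > 180°, so the shorter arc goes the other way round — across 180°.
Signed shortest Δλ = ((160.3 − -126.1 + 180) mod 360) − 180 = -73.6°.
Going west by 73.6° from -126.1° passes through 180° before reaching +160.3°.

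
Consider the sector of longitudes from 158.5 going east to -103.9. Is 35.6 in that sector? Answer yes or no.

Band width going east from +158.5° to -103.9°: ((-103.9 − 158.5) mod 360) = 97.6°.
Offset of +35.6° east of the west edge: ((35.6 − 158.5) mod 360) = 237.1°.
237.1° > 97.6° ⇒ outside.

No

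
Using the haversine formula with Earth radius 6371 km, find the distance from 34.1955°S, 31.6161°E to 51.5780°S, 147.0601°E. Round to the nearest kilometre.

Δλ = 147.0601 − 31.6161 = 115.4440°.
Δφ = -51.5780 − -34.1955 = -17.3825°.
a = sin²(Δφ/2) + cos φ₁ · cos φ₂ · sin²(Δλ/2) = 0.390260.
c = 2·atan2(√a, √(1−a)) = 1.34951 rad → d = 6371·c ≈ 8597.76 km.

8598 km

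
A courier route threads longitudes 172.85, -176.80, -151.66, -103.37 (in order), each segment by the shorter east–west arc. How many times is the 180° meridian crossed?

1

Leg 1: +172.85° → -176.80°, shortest Δλ = 10.35° (east) — crosses 180°.
Leg 2: -176.80° → -151.66°, shortest Δλ = 25.14° (east) — does not cross 180°.
Leg 3: -151.66° → -103.37°, shortest Δλ = 48.29° (east) — does not cross 180°.
Total crossings: 1.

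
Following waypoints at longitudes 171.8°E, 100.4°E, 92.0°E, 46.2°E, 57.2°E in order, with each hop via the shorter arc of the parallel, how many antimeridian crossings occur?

Leg 1: +171.8° → +100.4°, shortest Δλ = -71.4° (west) — does not cross 180°.
Leg 2: +100.4° → +92.0°, shortest Δλ = -8.4° (west) — does not cross 180°.
Leg 3: +92.0° → +46.2°, shortest Δλ = -45.8° (west) — does not cross 180°.
Leg 4: +46.2° → +57.2°, shortest Δλ = 11.0° (east) — does not cross 180°.
Total crossings: 0.

0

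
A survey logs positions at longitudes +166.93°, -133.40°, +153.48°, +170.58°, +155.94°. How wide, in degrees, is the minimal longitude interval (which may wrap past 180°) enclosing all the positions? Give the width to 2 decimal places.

73.12°

Sort the longitudes: -133.40°, +153.48°, +155.94°, +166.93°, +170.58°.
Eastward gaps between consecutive values (wrapping around): 286.88°, 2.46°, 10.99°, 3.65°, 56.02°.
Largest gap = 286.88° ⇒ minimal covering band is its complement: 360° − 286.88° = 73.12°.
Band runs from +153.48° eastward to -133.40°, crossing the antimeridian.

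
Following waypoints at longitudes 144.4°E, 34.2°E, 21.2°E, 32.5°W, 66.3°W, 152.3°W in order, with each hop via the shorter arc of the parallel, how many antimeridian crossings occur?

Leg 1: +144.4° → +34.2°, shortest Δλ = -110.2° (west) — does not cross 180°.
Leg 2: +34.2° → +21.2°, shortest Δλ = -13.0° (west) — does not cross 180°.
Leg 3: +21.2° → -32.5°, shortest Δλ = -53.7° (west) — does not cross 180°.
Leg 4: -32.5° → -66.3°, shortest Δλ = -33.8° (west) — does not cross 180°.
Leg 5: -66.3° → -152.3°, shortest Δλ = -86.0° (west) — does not cross 180°.
Total crossings: 0.

0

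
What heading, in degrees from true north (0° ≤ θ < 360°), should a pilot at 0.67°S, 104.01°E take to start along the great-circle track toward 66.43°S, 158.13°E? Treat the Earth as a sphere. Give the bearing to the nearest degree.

Δλ = 158.13 − 104.01 = 54.12°.
θ = atan2( sin Δλ · cos φ₂ , cos φ₁ · sin φ₂ − sin φ₁ · cos φ₂ · cos Δλ )
  = atan2(0.32399, -0.91377) = 160.477° → normalised to [0°, 360°): 160.477°.

160°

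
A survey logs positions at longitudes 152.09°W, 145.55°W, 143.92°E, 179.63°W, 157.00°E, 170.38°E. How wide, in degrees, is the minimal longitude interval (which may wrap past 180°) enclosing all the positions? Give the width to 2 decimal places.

Sort the longitudes: -179.63°, -152.09°, -145.55°, +143.92°, +157.00°, +170.38°.
Eastward gaps between consecutive values (wrapping around): 27.54°, 6.54°, 289.47°, 13.08°, 13.38°, 9.99°.
Largest gap = 289.47° ⇒ minimal covering band is its complement: 360° − 289.47° = 70.53°.
Band runs from +143.92° eastward to -145.55°, crossing the antimeridian.

70.53°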